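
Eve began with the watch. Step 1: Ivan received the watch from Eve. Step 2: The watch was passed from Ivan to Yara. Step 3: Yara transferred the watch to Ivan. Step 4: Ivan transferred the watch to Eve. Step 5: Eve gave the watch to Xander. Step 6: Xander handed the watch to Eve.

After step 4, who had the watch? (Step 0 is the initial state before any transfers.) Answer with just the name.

Answer: Eve

Derivation:
Tracking the watch holder through step 4:
After step 0 (start): Eve
After step 1: Ivan
After step 2: Yara
After step 3: Ivan
After step 4: Eve

At step 4, the holder is Eve.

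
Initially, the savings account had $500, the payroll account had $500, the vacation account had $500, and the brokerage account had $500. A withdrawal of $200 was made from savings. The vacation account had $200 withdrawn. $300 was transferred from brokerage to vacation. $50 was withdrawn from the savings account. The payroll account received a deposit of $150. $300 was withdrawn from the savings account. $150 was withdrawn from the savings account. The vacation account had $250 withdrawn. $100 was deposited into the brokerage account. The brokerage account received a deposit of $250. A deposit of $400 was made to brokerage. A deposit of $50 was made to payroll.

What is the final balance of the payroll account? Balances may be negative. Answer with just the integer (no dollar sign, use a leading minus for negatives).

Tracking account balances step by step:
Start: savings=500, payroll=500, vacation=500, brokerage=500
Event 1 (withdraw 200 from savings): savings: 500 - 200 = 300. Balances: savings=300, payroll=500, vacation=500, brokerage=500
Event 2 (withdraw 200 from vacation): vacation: 500 - 200 = 300. Balances: savings=300, payroll=500, vacation=300, brokerage=500
Event 3 (transfer 300 brokerage -> vacation): brokerage: 500 - 300 = 200, vacation: 300 + 300 = 600. Balances: savings=300, payroll=500, vacation=600, brokerage=200
Event 4 (withdraw 50 from savings): savings: 300 - 50 = 250. Balances: savings=250, payroll=500, vacation=600, brokerage=200
Event 5 (deposit 150 to payroll): payroll: 500 + 150 = 650. Balances: savings=250, payroll=650, vacation=600, brokerage=200
Event 6 (withdraw 300 from savings): savings: 250 - 300 = -50. Balances: savings=-50, payroll=650, vacation=600, brokerage=200
Event 7 (withdraw 150 from savings): savings: -50 - 150 = -200. Balances: savings=-200, payroll=650, vacation=600, brokerage=200
Event 8 (withdraw 250 from vacation): vacation: 600 - 250 = 350. Balances: savings=-200, payroll=650, vacation=350, brokerage=200
Event 9 (deposit 100 to brokerage): brokerage: 200 + 100 = 300. Balances: savings=-200, payroll=650, vacation=350, brokerage=300
Event 10 (deposit 250 to brokerage): brokerage: 300 + 250 = 550. Balances: savings=-200, payroll=650, vacation=350, brokerage=550
Event 11 (deposit 400 to brokerage): brokerage: 550 + 400 = 950. Balances: savings=-200, payroll=650, vacation=350, brokerage=950
Event 12 (deposit 50 to payroll): payroll: 650 + 50 = 700. Balances: savings=-200, payroll=700, vacation=350, brokerage=950

Final balance of payroll: 700

Answer: 700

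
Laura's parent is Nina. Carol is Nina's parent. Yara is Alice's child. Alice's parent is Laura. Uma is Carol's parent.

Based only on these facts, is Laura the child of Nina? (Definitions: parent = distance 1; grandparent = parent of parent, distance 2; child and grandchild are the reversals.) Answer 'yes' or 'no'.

Reconstructing the parent chain from the given facts:
  Uma -> Carol -> Nina -> Laura -> Alice -> Yara
(each arrow means 'parent of the next')
Positions in the chain (0 = top):
  position of Uma: 0
  position of Carol: 1
  position of Nina: 2
  position of Laura: 3
  position of Alice: 4
  position of Yara: 5

Laura is at position 3, Nina is at position 2; signed distance (j - i) = -1.
'child' requires j - i = -1. Actual distance is -1, so the relation HOLDS.

Answer: yes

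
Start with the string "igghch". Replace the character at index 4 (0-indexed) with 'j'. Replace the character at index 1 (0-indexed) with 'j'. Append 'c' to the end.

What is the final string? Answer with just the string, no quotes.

Applying each edit step by step:
Start: "igghch"
Op 1 (replace idx 4: 'c' -> 'j'): "igghch" -> "igghjh"
Op 2 (replace idx 1: 'g' -> 'j'): "igghjh" -> "ijghjh"
Op 3 (append 'c'): "ijghjh" -> "ijghjhc"

Answer: ijghjhc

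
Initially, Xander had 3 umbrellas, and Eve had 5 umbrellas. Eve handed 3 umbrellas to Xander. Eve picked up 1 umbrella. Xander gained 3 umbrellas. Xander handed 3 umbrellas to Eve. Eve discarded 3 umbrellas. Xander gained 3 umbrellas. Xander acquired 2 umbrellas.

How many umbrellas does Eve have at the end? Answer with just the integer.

Answer: 3

Derivation:
Tracking counts step by step:
Start: Xander=3, Eve=5
Event 1 (Eve -> Xander, 3): Eve: 5 -> 2, Xander: 3 -> 6. State: Xander=6, Eve=2
Event 2 (Eve +1): Eve: 2 -> 3. State: Xander=6, Eve=3
Event 3 (Xander +3): Xander: 6 -> 9. State: Xander=9, Eve=3
Event 4 (Xander -> Eve, 3): Xander: 9 -> 6, Eve: 3 -> 6. State: Xander=6, Eve=6
Event 5 (Eve -3): Eve: 6 -> 3. State: Xander=6, Eve=3
Event 6 (Xander +3): Xander: 6 -> 9. State: Xander=9, Eve=3
Event 7 (Xander +2): Xander: 9 -> 11. State: Xander=11, Eve=3

Eve's final count: 3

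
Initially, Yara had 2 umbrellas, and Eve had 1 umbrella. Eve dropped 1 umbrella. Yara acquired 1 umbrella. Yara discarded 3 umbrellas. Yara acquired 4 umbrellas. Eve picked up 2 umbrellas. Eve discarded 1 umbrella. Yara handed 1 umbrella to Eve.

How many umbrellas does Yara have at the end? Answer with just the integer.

Tracking counts step by step:
Start: Yara=2, Eve=1
Event 1 (Eve -1): Eve: 1 -> 0. State: Yara=2, Eve=0
Event 2 (Yara +1): Yara: 2 -> 3. State: Yara=3, Eve=0
Event 3 (Yara -3): Yara: 3 -> 0. State: Yara=0, Eve=0
Event 4 (Yara +4): Yara: 0 -> 4. State: Yara=4, Eve=0
Event 5 (Eve +2): Eve: 0 -> 2. State: Yara=4, Eve=2
Event 6 (Eve -1): Eve: 2 -> 1. State: Yara=4, Eve=1
Event 7 (Yara -> Eve, 1): Yara: 4 -> 3, Eve: 1 -> 2. State: Yara=3, Eve=2

Yara's final count: 3

Answer: 3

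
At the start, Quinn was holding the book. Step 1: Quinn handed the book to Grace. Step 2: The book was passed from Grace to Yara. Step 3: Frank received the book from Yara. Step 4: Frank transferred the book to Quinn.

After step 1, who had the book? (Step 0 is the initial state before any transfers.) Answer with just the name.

Answer: Grace

Derivation:
Tracking the book holder through step 1:
After step 0 (start): Quinn
After step 1: Grace

At step 1, the holder is Grace.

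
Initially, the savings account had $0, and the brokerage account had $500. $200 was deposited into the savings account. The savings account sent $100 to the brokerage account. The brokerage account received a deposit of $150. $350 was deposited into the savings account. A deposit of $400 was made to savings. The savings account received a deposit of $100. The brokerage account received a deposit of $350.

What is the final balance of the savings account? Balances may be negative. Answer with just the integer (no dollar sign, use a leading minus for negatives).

Answer: 950

Derivation:
Tracking account balances step by step:
Start: savings=0, brokerage=500
Event 1 (deposit 200 to savings): savings: 0 + 200 = 200. Balances: savings=200, brokerage=500
Event 2 (transfer 100 savings -> brokerage): savings: 200 - 100 = 100, brokerage: 500 + 100 = 600. Balances: savings=100, brokerage=600
Event 3 (deposit 150 to brokerage): brokerage: 600 + 150 = 750. Balances: savings=100, brokerage=750
Event 4 (deposit 350 to savings): savings: 100 + 350 = 450. Balances: savings=450, brokerage=750
Event 5 (deposit 400 to savings): savings: 450 + 400 = 850. Balances: savings=850, brokerage=750
Event 6 (deposit 100 to savings): savings: 850 + 100 = 950. Balances: savings=950, brokerage=750
Event 7 (deposit 350 to brokerage): brokerage: 750 + 350 = 1100. Balances: savings=950, brokerage=1100

Final balance of savings: 950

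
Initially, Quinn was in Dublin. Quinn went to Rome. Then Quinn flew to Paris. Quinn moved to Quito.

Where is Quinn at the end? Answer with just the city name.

Tracking Quinn's location:
Start: Quinn is in Dublin.
After move 1: Dublin -> Rome. Quinn is in Rome.
After move 2: Rome -> Paris. Quinn is in Paris.
After move 3: Paris -> Quito. Quinn is in Quito.

Answer: Quito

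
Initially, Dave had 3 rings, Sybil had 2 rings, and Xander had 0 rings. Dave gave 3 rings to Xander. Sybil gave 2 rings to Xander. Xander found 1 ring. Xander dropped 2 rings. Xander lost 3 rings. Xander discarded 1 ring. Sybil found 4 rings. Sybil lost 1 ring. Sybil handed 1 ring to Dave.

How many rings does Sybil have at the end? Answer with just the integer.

Answer: 2

Derivation:
Tracking counts step by step:
Start: Dave=3, Sybil=2, Xander=0
Event 1 (Dave -> Xander, 3): Dave: 3 -> 0, Xander: 0 -> 3. State: Dave=0, Sybil=2, Xander=3
Event 2 (Sybil -> Xander, 2): Sybil: 2 -> 0, Xander: 3 -> 5. State: Dave=0, Sybil=0, Xander=5
Event 3 (Xander +1): Xander: 5 -> 6. State: Dave=0, Sybil=0, Xander=6
Event 4 (Xander -2): Xander: 6 -> 4. State: Dave=0, Sybil=0, Xander=4
Event 5 (Xander -3): Xander: 4 -> 1. State: Dave=0, Sybil=0, Xander=1
Event 6 (Xander -1): Xander: 1 -> 0. State: Dave=0, Sybil=0, Xander=0
Event 7 (Sybil +4): Sybil: 0 -> 4. State: Dave=0, Sybil=4, Xander=0
Event 8 (Sybil -1): Sybil: 4 -> 3. State: Dave=0, Sybil=3, Xander=0
Event 9 (Sybil -> Dave, 1): Sybil: 3 -> 2, Dave: 0 -> 1. State: Dave=1, Sybil=2, Xander=0

Sybil's final count: 2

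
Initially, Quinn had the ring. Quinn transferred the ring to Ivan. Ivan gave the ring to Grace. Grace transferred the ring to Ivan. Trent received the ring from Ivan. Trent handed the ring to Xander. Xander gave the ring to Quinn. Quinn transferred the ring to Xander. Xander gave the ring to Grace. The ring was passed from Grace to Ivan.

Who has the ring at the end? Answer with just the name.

Answer: Ivan

Derivation:
Tracking the ring through each event:
Start: Quinn has the ring.
After event 1: Ivan has the ring.
After event 2: Grace has the ring.
After event 3: Ivan has the ring.
After event 4: Trent has the ring.
After event 5: Xander has the ring.
After event 6: Quinn has the ring.
After event 7: Xander has the ring.
After event 8: Grace has the ring.
After event 9: Ivan has the ring.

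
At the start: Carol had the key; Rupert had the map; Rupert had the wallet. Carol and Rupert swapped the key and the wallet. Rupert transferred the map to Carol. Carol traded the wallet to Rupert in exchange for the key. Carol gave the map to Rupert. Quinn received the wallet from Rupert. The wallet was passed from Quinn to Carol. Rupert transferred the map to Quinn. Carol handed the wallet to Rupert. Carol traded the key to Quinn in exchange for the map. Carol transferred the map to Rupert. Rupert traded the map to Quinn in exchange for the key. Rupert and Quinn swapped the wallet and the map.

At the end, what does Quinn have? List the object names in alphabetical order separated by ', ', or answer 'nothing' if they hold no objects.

Answer: wallet

Derivation:
Tracking all object holders:
Start: key:Carol, map:Rupert, wallet:Rupert
Event 1 (swap key<->wallet: now key:Rupert, wallet:Carol). State: key:Rupert, map:Rupert, wallet:Carol
Event 2 (give map: Rupert -> Carol). State: key:Rupert, map:Carol, wallet:Carol
Event 3 (swap wallet<->key: now wallet:Rupert, key:Carol). State: key:Carol, map:Carol, wallet:Rupert
Event 4 (give map: Carol -> Rupert). State: key:Carol, map:Rupert, wallet:Rupert
Event 5 (give wallet: Rupert -> Quinn). State: key:Carol, map:Rupert, wallet:Quinn
Event 6 (give wallet: Quinn -> Carol). State: key:Carol, map:Rupert, wallet:Carol
Event 7 (give map: Rupert -> Quinn). State: key:Carol, map:Quinn, wallet:Carol
Event 8 (give wallet: Carol -> Rupert). State: key:Carol, map:Quinn, wallet:Rupert
Event 9 (swap key<->map: now key:Quinn, map:Carol). State: key:Quinn, map:Carol, wallet:Rupert
Event 10 (give map: Carol -> Rupert). State: key:Quinn, map:Rupert, wallet:Rupert
Event 11 (swap map<->key: now map:Quinn, key:Rupert). State: key:Rupert, map:Quinn, wallet:Rupert
Event 12 (swap wallet<->map: now wallet:Quinn, map:Rupert). State: key:Rupert, map:Rupert, wallet:Quinn

Final state: key:Rupert, map:Rupert, wallet:Quinn
Quinn holds: wallet.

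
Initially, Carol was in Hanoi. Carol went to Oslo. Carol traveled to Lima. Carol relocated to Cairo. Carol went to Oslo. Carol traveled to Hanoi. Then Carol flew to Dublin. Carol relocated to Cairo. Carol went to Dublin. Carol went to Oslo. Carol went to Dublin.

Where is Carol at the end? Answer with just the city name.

Answer: Dublin

Derivation:
Tracking Carol's location:
Start: Carol is in Hanoi.
After move 1: Hanoi -> Oslo. Carol is in Oslo.
After move 2: Oslo -> Lima. Carol is in Lima.
After move 3: Lima -> Cairo. Carol is in Cairo.
After move 4: Cairo -> Oslo. Carol is in Oslo.
After move 5: Oslo -> Hanoi. Carol is in Hanoi.
After move 6: Hanoi -> Dublin. Carol is in Dublin.
After move 7: Dublin -> Cairo. Carol is in Cairo.
After move 8: Cairo -> Dublin. Carol is in Dublin.
After move 9: Dublin -> Oslo. Carol is in Oslo.
After move 10: Oslo -> Dublin. Carol is in Dublin.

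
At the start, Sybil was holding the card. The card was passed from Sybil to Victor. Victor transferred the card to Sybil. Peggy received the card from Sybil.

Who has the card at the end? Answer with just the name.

Answer: Peggy

Derivation:
Tracking the card through each event:
Start: Sybil has the card.
After event 1: Victor has the card.
After event 2: Sybil has the card.
After event 3: Peggy has the card.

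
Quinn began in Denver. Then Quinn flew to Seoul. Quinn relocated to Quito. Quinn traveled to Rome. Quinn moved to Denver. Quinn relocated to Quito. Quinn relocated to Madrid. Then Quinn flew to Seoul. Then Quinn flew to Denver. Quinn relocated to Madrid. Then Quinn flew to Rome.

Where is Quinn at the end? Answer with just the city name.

Tracking Quinn's location:
Start: Quinn is in Denver.
After move 1: Denver -> Seoul. Quinn is in Seoul.
After move 2: Seoul -> Quito. Quinn is in Quito.
After move 3: Quito -> Rome. Quinn is in Rome.
After move 4: Rome -> Denver. Quinn is in Denver.
After move 5: Denver -> Quito. Quinn is in Quito.
After move 6: Quito -> Madrid. Quinn is in Madrid.
After move 7: Madrid -> Seoul. Quinn is in Seoul.
After move 8: Seoul -> Denver. Quinn is in Denver.
After move 9: Denver -> Madrid. Quinn is in Madrid.
After move 10: Madrid -> Rome. Quinn is in Rome.

Answer: Rome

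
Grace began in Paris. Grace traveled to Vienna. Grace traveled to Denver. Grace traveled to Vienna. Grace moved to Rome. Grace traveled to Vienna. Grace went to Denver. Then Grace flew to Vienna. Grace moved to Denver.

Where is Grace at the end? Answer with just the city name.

Answer: Denver

Derivation:
Tracking Grace's location:
Start: Grace is in Paris.
After move 1: Paris -> Vienna. Grace is in Vienna.
After move 2: Vienna -> Denver. Grace is in Denver.
After move 3: Denver -> Vienna. Grace is in Vienna.
After move 4: Vienna -> Rome. Grace is in Rome.
After move 5: Rome -> Vienna. Grace is in Vienna.
After move 6: Vienna -> Denver. Grace is in Denver.
After move 7: Denver -> Vienna. Grace is in Vienna.
After move 8: Vienna -> Denver. Grace is in Denver.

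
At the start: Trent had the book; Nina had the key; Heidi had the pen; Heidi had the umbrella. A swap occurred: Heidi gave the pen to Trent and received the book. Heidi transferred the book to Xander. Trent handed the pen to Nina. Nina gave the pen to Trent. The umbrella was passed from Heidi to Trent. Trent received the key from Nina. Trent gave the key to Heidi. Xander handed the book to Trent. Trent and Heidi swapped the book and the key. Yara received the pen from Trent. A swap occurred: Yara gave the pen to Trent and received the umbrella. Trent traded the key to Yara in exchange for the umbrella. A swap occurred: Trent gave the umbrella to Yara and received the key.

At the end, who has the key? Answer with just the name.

Tracking all object holders:
Start: book:Trent, key:Nina, pen:Heidi, umbrella:Heidi
Event 1 (swap pen<->book: now pen:Trent, book:Heidi). State: book:Heidi, key:Nina, pen:Trent, umbrella:Heidi
Event 2 (give book: Heidi -> Xander). State: book:Xander, key:Nina, pen:Trent, umbrella:Heidi
Event 3 (give pen: Trent -> Nina). State: book:Xander, key:Nina, pen:Nina, umbrella:Heidi
Event 4 (give pen: Nina -> Trent). State: book:Xander, key:Nina, pen:Trent, umbrella:Heidi
Event 5 (give umbrella: Heidi -> Trent). State: book:Xander, key:Nina, pen:Trent, umbrella:Trent
Event 6 (give key: Nina -> Trent). State: book:Xander, key:Trent, pen:Trent, umbrella:Trent
Event 7 (give key: Trent -> Heidi). State: book:Xander, key:Heidi, pen:Trent, umbrella:Trent
Event 8 (give book: Xander -> Trent). State: book:Trent, key:Heidi, pen:Trent, umbrella:Trent
Event 9 (swap book<->key: now book:Heidi, key:Trent). State: book:Heidi, key:Trent, pen:Trent, umbrella:Trent
Event 10 (give pen: Trent -> Yara). State: book:Heidi, key:Trent, pen:Yara, umbrella:Trent
Event 11 (swap pen<->umbrella: now pen:Trent, umbrella:Yara). State: book:Heidi, key:Trent, pen:Trent, umbrella:Yara
Event 12 (swap key<->umbrella: now key:Yara, umbrella:Trent). State: book:Heidi, key:Yara, pen:Trent, umbrella:Trent
Event 13 (swap umbrella<->key: now umbrella:Yara, key:Trent). State: book:Heidi, key:Trent, pen:Trent, umbrella:Yara

Final state: book:Heidi, key:Trent, pen:Trent, umbrella:Yara
The key is held by Trent.

Answer: Trent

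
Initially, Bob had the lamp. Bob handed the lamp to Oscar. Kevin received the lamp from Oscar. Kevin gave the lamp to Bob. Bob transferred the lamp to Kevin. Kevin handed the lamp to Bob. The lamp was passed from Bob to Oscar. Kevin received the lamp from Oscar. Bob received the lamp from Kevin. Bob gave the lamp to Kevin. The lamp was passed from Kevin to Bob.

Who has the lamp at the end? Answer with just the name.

Answer: Bob

Derivation:
Tracking the lamp through each event:
Start: Bob has the lamp.
After event 1: Oscar has the lamp.
After event 2: Kevin has the lamp.
After event 3: Bob has the lamp.
After event 4: Kevin has the lamp.
After event 5: Bob has the lamp.
After event 6: Oscar has the lamp.
After event 7: Kevin has the lamp.
After event 8: Bob has the lamp.
After event 9: Kevin has the lamp.
After event 10: Bob has the lamp.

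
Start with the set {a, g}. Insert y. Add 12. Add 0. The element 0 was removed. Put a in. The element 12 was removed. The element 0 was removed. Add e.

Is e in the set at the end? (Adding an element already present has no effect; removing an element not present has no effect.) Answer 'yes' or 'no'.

Tracking the set through each operation:
Start: {a, g}
Event 1 (add y): added. Set: {a, g, y}
Event 2 (add 12): added. Set: {12, a, g, y}
Event 3 (add 0): added. Set: {0, 12, a, g, y}
Event 4 (remove 0): removed. Set: {12, a, g, y}
Event 5 (add a): already present, no change. Set: {12, a, g, y}
Event 6 (remove 12): removed. Set: {a, g, y}
Event 7 (remove 0): not present, no change. Set: {a, g, y}
Event 8 (add e): added. Set: {a, e, g, y}

Final set: {a, e, g, y} (size 4)
e is in the final set.

Answer: yes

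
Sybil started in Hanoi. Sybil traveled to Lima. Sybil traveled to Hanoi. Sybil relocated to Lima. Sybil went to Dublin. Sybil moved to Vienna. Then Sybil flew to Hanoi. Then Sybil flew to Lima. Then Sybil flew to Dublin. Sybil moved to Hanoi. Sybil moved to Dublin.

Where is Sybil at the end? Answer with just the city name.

Answer: Dublin

Derivation:
Tracking Sybil's location:
Start: Sybil is in Hanoi.
After move 1: Hanoi -> Lima. Sybil is in Lima.
After move 2: Lima -> Hanoi. Sybil is in Hanoi.
After move 3: Hanoi -> Lima. Sybil is in Lima.
After move 4: Lima -> Dublin. Sybil is in Dublin.
After move 5: Dublin -> Vienna. Sybil is in Vienna.
After move 6: Vienna -> Hanoi. Sybil is in Hanoi.
After move 7: Hanoi -> Lima. Sybil is in Lima.
After move 8: Lima -> Dublin. Sybil is in Dublin.
After move 9: Dublin -> Hanoi. Sybil is in Hanoi.
After move 10: Hanoi -> Dublin. Sybil is in Dublin.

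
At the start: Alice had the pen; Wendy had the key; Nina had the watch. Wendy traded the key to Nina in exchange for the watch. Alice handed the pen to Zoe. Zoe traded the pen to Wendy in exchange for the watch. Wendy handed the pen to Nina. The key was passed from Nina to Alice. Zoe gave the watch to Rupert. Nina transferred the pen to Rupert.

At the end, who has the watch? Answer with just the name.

Tracking all object holders:
Start: pen:Alice, key:Wendy, watch:Nina
Event 1 (swap key<->watch: now key:Nina, watch:Wendy). State: pen:Alice, key:Nina, watch:Wendy
Event 2 (give pen: Alice -> Zoe). State: pen:Zoe, key:Nina, watch:Wendy
Event 3 (swap pen<->watch: now pen:Wendy, watch:Zoe). State: pen:Wendy, key:Nina, watch:Zoe
Event 4 (give pen: Wendy -> Nina). State: pen:Nina, key:Nina, watch:Zoe
Event 5 (give key: Nina -> Alice). State: pen:Nina, key:Alice, watch:Zoe
Event 6 (give watch: Zoe -> Rupert). State: pen:Nina, key:Alice, watch:Rupert
Event 7 (give pen: Nina -> Rupert). State: pen:Rupert, key:Alice, watch:Rupert

Final state: pen:Rupert, key:Alice, watch:Rupert
The watch is held by Rupert.

Answer: Rupert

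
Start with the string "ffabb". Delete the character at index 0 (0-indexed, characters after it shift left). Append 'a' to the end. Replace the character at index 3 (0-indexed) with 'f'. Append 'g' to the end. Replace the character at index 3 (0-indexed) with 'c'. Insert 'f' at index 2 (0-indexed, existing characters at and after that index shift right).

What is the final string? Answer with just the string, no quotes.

Applying each edit step by step:
Start: "ffabb"
Op 1 (delete idx 0 = 'f'): "ffabb" -> "fabb"
Op 2 (append 'a'): "fabb" -> "fabba"
Op 3 (replace idx 3: 'b' -> 'f'): "fabba" -> "fabfa"
Op 4 (append 'g'): "fabfa" -> "fabfag"
Op 5 (replace idx 3: 'f' -> 'c'): "fabfag" -> "fabcag"
Op 6 (insert 'f' at idx 2): "fabcag" -> "fafbcag"

Answer: fafbcag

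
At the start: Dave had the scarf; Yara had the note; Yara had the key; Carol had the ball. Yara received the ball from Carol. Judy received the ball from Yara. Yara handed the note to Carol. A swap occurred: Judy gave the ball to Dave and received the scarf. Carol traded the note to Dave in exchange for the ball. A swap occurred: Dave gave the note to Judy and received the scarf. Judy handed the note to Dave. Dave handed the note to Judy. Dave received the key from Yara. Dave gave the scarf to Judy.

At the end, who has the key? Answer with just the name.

Tracking all object holders:
Start: scarf:Dave, note:Yara, key:Yara, ball:Carol
Event 1 (give ball: Carol -> Yara). State: scarf:Dave, note:Yara, key:Yara, ball:Yara
Event 2 (give ball: Yara -> Judy). State: scarf:Dave, note:Yara, key:Yara, ball:Judy
Event 3 (give note: Yara -> Carol). State: scarf:Dave, note:Carol, key:Yara, ball:Judy
Event 4 (swap ball<->scarf: now ball:Dave, scarf:Judy). State: scarf:Judy, note:Carol, key:Yara, ball:Dave
Event 5 (swap note<->ball: now note:Dave, ball:Carol). State: scarf:Judy, note:Dave, key:Yara, ball:Carol
Event 6 (swap note<->scarf: now note:Judy, scarf:Dave). State: scarf:Dave, note:Judy, key:Yara, ball:Carol
Event 7 (give note: Judy -> Dave). State: scarf:Dave, note:Dave, key:Yara, ball:Carol
Event 8 (give note: Dave -> Judy). State: scarf:Dave, note:Judy, key:Yara, ball:Carol
Event 9 (give key: Yara -> Dave). State: scarf:Dave, note:Judy, key:Dave, ball:Carol
Event 10 (give scarf: Dave -> Judy). State: scarf:Judy, note:Judy, key:Dave, ball:Carol

Final state: scarf:Judy, note:Judy, key:Dave, ball:Carol
The key is held by Dave.

Answer: Dave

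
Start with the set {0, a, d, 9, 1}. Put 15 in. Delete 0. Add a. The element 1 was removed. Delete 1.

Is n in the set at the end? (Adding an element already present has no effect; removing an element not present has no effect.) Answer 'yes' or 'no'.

Tracking the set through each operation:
Start: {0, 1, 9, a, d}
Event 1 (add 15): added. Set: {0, 1, 15, 9, a, d}
Event 2 (remove 0): removed. Set: {1, 15, 9, a, d}
Event 3 (add a): already present, no change. Set: {1, 15, 9, a, d}
Event 4 (remove 1): removed. Set: {15, 9, a, d}
Event 5 (remove 1): not present, no change. Set: {15, 9, a, d}

Final set: {15, 9, a, d} (size 4)
n is NOT in the final set.

Answer: no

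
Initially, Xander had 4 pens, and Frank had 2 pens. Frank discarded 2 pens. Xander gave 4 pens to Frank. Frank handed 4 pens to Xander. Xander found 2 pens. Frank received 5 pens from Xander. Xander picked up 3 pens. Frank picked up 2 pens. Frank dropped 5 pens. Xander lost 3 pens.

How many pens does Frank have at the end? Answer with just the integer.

Answer: 2

Derivation:
Tracking counts step by step:
Start: Xander=4, Frank=2
Event 1 (Frank -2): Frank: 2 -> 0. State: Xander=4, Frank=0
Event 2 (Xander -> Frank, 4): Xander: 4 -> 0, Frank: 0 -> 4. State: Xander=0, Frank=4
Event 3 (Frank -> Xander, 4): Frank: 4 -> 0, Xander: 0 -> 4. State: Xander=4, Frank=0
Event 4 (Xander +2): Xander: 4 -> 6. State: Xander=6, Frank=0
Event 5 (Xander -> Frank, 5): Xander: 6 -> 1, Frank: 0 -> 5. State: Xander=1, Frank=5
Event 6 (Xander +3): Xander: 1 -> 4. State: Xander=4, Frank=5
Event 7 (Frank +2): Frank: 5 -> 7. State: Xander=4, Frank=7
Event 8 (Frank -5): Frank: 7 -> 2. State: Xander=4, Frank=2
Event 9 (Xander -3): Xander: 4 -> 1. State: Xander=1, Frank=2

Frank's final count: 2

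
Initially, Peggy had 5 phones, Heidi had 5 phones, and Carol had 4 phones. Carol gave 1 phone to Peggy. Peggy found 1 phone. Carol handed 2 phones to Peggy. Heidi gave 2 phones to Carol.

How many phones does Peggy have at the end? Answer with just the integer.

Answer: 9

Derivation:
Tracking counts step by step:
Start: Peggy=5, Heidi=5, Carol=4
Event 1 (Carol -> Peggy, 1): Carol: 4 -> 3, Peggy: 5 -> 6. State: Peggy=6, Heidi=5, Carol=3
Event 2 (Peggy +1): Peggy: 6 -> 7. State: Peggy=7, Heidi=5, Carol=3
Event 3 (Carol -> Peggy, 2): Carol: 3 -> 1, Peggy: 7 -> 9. State: Peggy=9, Heidi=5, Carol=1
Event 4 (Heidi -> Carol, 2): Heidi: 5 -> 3, Carol: 1 -> 3. State: Peggy=9, Heidi=3, Carol=3

Peggy's final count: 9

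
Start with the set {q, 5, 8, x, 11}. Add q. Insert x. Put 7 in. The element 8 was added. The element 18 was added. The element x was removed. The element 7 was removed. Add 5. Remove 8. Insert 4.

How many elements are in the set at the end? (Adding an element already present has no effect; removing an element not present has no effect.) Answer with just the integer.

Tracking the set through each operation:
Start: {11, 5, 8, q, x}
Event 1 (add q): already present, no change. Set: {11, 5, 8, q, x}
Event 2 (add x): already present, no change. Set: {11, 5, 8, q, x}
Event 3 (add 7): added. Set: {11, 5, 7, 8, q, x}
Event 4 (add 8): already present, no change. Set: {11, 5, 7, 8, q, x}
Event 5 (add 18): added. Set: {11, 18, 5, 7, 8, q, x}
Event 6 (remove x): removed. Set: {11, 18, 5, 7, 8, q}
Event 7 (remove 7): removed. Set: {11, 18, 5, 8, q}
Event 8 (add 5): already present, no change. Set: {11, 18, 5, 8, q}
Event 9 (remove 8): removed. Set: {11, 18, 5, q}
Event 10 (add 4): added. Set: {11, 18, 4, 5, q}

Final set: {11, 18, 4, 5, q} (size 5)

Answer: 5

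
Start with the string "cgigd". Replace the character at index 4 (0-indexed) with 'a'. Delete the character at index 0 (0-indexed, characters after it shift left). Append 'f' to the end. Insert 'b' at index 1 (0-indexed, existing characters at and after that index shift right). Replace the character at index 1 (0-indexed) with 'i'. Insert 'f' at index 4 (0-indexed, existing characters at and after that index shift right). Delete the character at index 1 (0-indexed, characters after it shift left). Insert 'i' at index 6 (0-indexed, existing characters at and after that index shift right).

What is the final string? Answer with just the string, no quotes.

Answer: gigfafi

Derivation:
Applying each edit step by step:
Start: "cgigd"
Op 1 (replace idx 4: 'd' -> 'a'): "cgigd" -> "cgiga"
Op 2 (delete idx 0 = 'c'): "cgiga" -> "giga"
Op 3 (append 'f'): "giga" -> "gigaf"
Op 4 (insert 'b' at idx 1): "gigaf" -> "gbigaf"
Op 5 (replace idx 1: 'b' -> 'i'): "gbigaf" -> "giigaf"
Op 6 (insert 'f' at idx 4): "giigaf" -> "giigfaf"
Op 7 (delete idx 1 = 'i'): "giigfaf" -> "gigfaf"
Op 8 (insert 'i' at idx 6): "gigfaf" -> "gigfafi"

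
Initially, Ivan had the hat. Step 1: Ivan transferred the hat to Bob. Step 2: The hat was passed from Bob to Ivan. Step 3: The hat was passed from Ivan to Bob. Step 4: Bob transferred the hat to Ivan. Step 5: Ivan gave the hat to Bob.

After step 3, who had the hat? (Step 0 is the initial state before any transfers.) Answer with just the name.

Tracking the hat holder through step 3:
After step 0 (start): Ivan
After step 1: Bob
After step 2: Ivan
After step 3: Bob

At step 3, the holder is Bob.

Answer: Bob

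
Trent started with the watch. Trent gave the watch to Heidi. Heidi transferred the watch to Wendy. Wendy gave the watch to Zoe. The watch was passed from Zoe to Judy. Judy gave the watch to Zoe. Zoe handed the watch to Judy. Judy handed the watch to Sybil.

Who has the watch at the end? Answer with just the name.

Tracking the watch through each event:
Start: Trent has the watch.
After event 1: Heidi has the watch.
After event 2: Wendy has the watch.
After event 3: Zoe has the watch.
After event 4: Judy has the watch.
After event 5: Zoe has the watch.
After event 6: Judy has the watch.
After event 7: Sybil has the watch.

Answer: Sybil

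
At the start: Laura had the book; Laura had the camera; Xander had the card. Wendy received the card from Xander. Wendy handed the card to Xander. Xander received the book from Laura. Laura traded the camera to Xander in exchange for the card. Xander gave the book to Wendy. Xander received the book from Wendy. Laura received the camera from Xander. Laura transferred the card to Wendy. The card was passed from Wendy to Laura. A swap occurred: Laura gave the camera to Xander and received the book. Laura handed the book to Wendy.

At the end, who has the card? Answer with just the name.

Answer: Laura

Derivation:
Tracking all object holders:
Start: book:Laura, camera:Laura, card:Xander
Event 1 (give card: Xander -> Wendy). State: book:Laura, camera:Laura, card:Wendy
Event 2 (give card: Wendy -> Xander). State: book:Laura, camera:Laura, card:Xander
Event 3 (give book: Laura -> Xander). State: book:Xander, camera:Laura, card:Xander
Event 4 (swap camera<->card: now camera:Xander, card:Laura). State: book:Xander, camera:Xander, card:Laura
Event 5 (give book: Xander -> Wendy). State: book:Wendy, camera:Xander, card:Laura
Event 6 (give book: Wendy -> Xander). State: book:Xander, camera:Xander, card:Laura
Event 7 (give camera: Xander -> Laura). State: book:Xander, camera:Laura, card:Laura
Event 8 (give card: Laura -> Wendy). State: book:Xander, camera:Laura, card:Wendy
Event 9 (give card: Wendy -> Laura). State: book:Xander, camera:Laura, card:Laura
Event 10 (swap camera<->book: now camera:Xander, book:Laura). State: book:Laura, camera:Xander, card:Laura
Event 11 (give book: Laura -> Wendy). State: book:Wendy, camera:Xander, card:Laura

Final state: book:Wendy, camera:Xander, card:Laura
The card is held by Laura.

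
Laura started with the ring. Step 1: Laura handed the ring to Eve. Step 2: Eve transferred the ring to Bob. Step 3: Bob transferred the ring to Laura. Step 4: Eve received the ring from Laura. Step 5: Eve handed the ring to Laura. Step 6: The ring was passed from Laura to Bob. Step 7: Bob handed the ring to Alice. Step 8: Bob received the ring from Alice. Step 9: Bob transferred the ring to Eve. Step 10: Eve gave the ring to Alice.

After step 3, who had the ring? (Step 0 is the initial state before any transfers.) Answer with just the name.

Tracking the ring holder through step 3:
After step 0 (start): Laura
After step 1: Eve
After step 2: Bob
After step 3: Laura

At step 3, the holder is Laura.

Answer: Laura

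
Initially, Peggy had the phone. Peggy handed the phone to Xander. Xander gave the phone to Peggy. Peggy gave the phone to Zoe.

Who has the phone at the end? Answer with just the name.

Tracking the phone through each event:
Start: Peggy has the phone.
After event 1: Xander has the phone.
After event 2: Peggy has the phone.
After event 3: Zoe has the phone.

Answer: Zoe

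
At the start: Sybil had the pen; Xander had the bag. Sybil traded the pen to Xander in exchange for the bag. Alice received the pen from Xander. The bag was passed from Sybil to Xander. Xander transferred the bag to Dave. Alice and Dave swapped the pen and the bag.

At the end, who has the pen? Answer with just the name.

Answer: Dave

Derivation:
Tracking all object holders:
Start: pen:Sybil, bag:Xander
Event 1 (swap pen<->bag: now pen:Xander, bag:Sybil). State: pen:Xander, bag:Sybil
Event 2 (give pen: Xander -> Alice). State: pen:Alice, bag:Sybil
Event 3 (give bag: Sybil -> Xander). State: pen:Alice, bag:Xander
Event 4 (give bag: Xander -> Dave). State: pen:Alice, bag:Dave
Event 5 (swap pen<->bag: now pen:Dave, bag:Alice). State: pen:Dave, bag:Alice

Final state: pen:Dave, bag:Alice
The pen is held by Dave.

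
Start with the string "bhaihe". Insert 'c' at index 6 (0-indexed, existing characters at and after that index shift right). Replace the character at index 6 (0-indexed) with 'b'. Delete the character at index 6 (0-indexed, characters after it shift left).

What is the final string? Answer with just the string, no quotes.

Answer: bhaihe

Derivation:
Applying each edit step by step:
Start: "bhaihe"
Op 1 (insert 'c' at idx 6): "bhaihe" -> "bhaihec"
Op 2 (replace idx 6: 'c' -> 'b'): "bhaihec" -> "bhaiheb"
Op 3 (delete idx 6 = 'b'): "bhaiheb" -> "bhaihe"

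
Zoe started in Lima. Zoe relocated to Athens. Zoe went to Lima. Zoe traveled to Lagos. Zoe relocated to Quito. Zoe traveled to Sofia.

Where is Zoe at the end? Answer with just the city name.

Tracking Zoe's location:
Start: Zoe is in Lima.
After move 1: Lima -> Athens. Zoe is in Athens.
After move 2: Athens -> Lima. Zoe is in Lima.
After move 3: Lima -> Lagos. Zoe is in Lagos.
After move 4: Lagos -> Quito. Zoe is in Quito.
After move 5: Quito -> Sofia. Zoe is in Sofia.

Answer: Sofia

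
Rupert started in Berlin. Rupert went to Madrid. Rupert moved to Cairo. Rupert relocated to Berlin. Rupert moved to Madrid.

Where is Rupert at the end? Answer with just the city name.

Answer: Madrid

Derivation:
Tracking Rupert's location:
Start: Rupert is in Berlin.
After move 1: Berlin -> Madrid. Rupert is in Madrid.
After move 2: Madrid -> Cairo. Rupert is in Cairo.
After move 3: Cairo -> Berlin. Rupert is in Berlin.
After move 4: Berlin -> Madrid. Rupert is in Madrid.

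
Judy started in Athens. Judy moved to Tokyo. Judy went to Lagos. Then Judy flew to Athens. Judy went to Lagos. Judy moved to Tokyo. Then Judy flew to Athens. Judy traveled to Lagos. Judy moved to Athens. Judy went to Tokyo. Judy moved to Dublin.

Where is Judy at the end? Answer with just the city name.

Tracking Judy's location:
Start: Judy is in Athens.
After move 1: Athens -> Tokyo. Judy is in Tokyo.
After move 2: Tokyo -> Lagos. Judy is in Lagos.
After move 3: Lagos -> Athens. Judy is in Athens.
After move 4: Athens -> Lagos. Judy is in Lagos.
After move 5: Lagos -> Tokyo. Judy is in Tokyo.
After move 6: Tokyo -> Athens. Judy is in Athens.
After move 7: Athens -> Lagos. Judy is in Lagos.
After move 8: Lagos -> Athens. Judy is in Athens.
After move 9: Athens -> Tokyo. Judy is in Tokyo.
After move 10: Tokyo -> Dublin. Judy is in Dublin.

Answer: Dublin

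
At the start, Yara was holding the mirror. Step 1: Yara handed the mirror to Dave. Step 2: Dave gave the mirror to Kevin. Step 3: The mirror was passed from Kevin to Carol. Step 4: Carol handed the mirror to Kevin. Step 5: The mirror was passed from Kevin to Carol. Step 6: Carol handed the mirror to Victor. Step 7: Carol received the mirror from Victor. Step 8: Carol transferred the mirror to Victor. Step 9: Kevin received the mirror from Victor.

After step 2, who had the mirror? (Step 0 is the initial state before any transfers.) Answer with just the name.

Answer: Kevin

Derivation:
Tracking the mirror holder through step 2:
After step 0 (start): Yara
After step 1: Dave
After step 2: Kevin

At step 2, the holder is Kevin.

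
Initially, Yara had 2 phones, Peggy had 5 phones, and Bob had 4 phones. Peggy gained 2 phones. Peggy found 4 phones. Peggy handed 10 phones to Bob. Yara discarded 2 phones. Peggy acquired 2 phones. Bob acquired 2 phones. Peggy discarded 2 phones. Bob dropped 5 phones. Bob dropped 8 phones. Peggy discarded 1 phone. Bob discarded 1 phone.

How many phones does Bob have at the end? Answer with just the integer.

Tracking counts step by step:
Start: Yara=2, Peggy=5, Bob=4
Event 1 (Peggy +2): Peggy: 5 -> 7. State: Yara=2, Peggy=7, Bob=4
Event 2 (Peggy +4): Peggy: 7 -> 11. State: Yara=2, Peggy=11, Bob=4
Event 3 (Peggy -> Bob, 10): Peggy: 11 -> 1, Bob: 4 -> 14. State: Yara=2, Peggy=1, Bob=14
Event 4 (Yara -2): Yara: 2 -> 0. State: Yara=0, Peggy=1, Bob=14
Event 5 (Peggy +2): Peggy: 1 -> 3. State: Yara=0, Peggy=3, Bob=14
Event 6 (Bob +2): Bob: 14 -> 16. State: Yara=0, Peggy=3, Bob=16
Event 7 (Peggy -2): Peggy: 3 -> 1. State: Yara=0, Peggy=1, Bob=16
Event 8 (Bob -5): Bob: 16 -> 11. State: Yara=0, Peggy=1, Bob=11
Event 9 (Bob -8): Bob: 11 -> 3. State: Yara=0, Peggy=1, Bob=3
Event 10 (Peggy -1): Peggy: 1 -> 0. State: Yara=0, Peggy=0, Bob=3
Event 11 (Bob -1): Bob: 3 -> 2. State: Yara=0, Peggy=0, Bob=2

Bob's final count: 2

Answer: 2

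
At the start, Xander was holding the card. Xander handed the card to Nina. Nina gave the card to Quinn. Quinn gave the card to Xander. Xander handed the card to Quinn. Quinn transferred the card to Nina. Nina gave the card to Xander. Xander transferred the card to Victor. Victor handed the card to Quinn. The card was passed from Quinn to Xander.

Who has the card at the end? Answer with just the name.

Tracking the card through each event:
Start: Xander has the card.
After event 1: Nina has the card.
After event 2: Quinn has the card.
After event 3: Xander has the card.
After event 4: Quinn has the card.
After event 5: Nina has the card.
After event 6: Xander has the card.
After event 7: Victor has the card.
After event 8: Quinn has the card.
After event 9: Xander has the card.

Answer: Xander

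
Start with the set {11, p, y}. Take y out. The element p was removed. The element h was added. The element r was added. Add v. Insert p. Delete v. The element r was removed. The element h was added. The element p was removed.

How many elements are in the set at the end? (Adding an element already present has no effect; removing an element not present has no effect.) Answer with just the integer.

Tracking the set through each operation:
Start: {11, p, y}
Event 1 (remove y): removed. Set: {11, p}
Event 2 (remove p): removed. Set: {11}
Event 3 (add h): added. Set: {11, h}
Event 4 (add r): added. Set: {11, h, r}
Event 5 (add v): added. Set: {11, h, r, v}
Event 6 (add p): added. Set: {11, h, p, r, v}
Event 7 (remove v): removed. Set: {11, h, p, r}
Event 8 (remove r): removed. Set: {11, h, p}
Event 9 (add h): already present, no change. Set: {11, h, p}
Event 10 (remove p): removed. Set: {11, h}

Final set: {11, h} (size 2)

Answer: 2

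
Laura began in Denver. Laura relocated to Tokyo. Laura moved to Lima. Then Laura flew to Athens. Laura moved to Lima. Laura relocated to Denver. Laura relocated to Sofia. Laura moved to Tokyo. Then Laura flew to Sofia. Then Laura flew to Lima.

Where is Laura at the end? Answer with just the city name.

Answer: Lima

Derivation:
Tracking Laura's location:
Start: Laura is in Denver.
After move 1: Denver -> Tokyo. Laura is in Tokyo.
After move 2: Tokyo -> Lima. Laura is in Lima.
After move 3: Lima -> Athens. Laura is in Athens.
After move 4: Athens -> Lima. Laura is in Lima.
After move 5: Lima -> Denver. Laura is in Denver.
After move 6: Denver -> Sofia. Laura is in Sofia.
After move 7: Sofia -> Tokyo. Laura is in Tokyo.
After move 8: Tokyo -> Sofia. Laura is in Sofia.
After move 9: Sofia -> Lima. Laura is in Lima.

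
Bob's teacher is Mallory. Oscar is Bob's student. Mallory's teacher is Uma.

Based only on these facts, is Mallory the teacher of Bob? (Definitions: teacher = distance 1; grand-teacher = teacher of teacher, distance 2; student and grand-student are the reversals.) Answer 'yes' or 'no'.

Reconstructing the teacher chain from the given facts:
  Uma -> Mallory -> Bob -> Oscar
(each arrow means 'teacher of the next')
Positions in the chain (0 = top):
  position of Uma: 0
  position of Mallory: 1
  position of Bob: 2
  position of Oscar: 3

Mallory is at position 1, Bob is at position 2; signed distance (j - i) = 1.
'teacher' requires j - i = 1. Actual distance is 1, so the relation HOLDS.

Answer: yes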